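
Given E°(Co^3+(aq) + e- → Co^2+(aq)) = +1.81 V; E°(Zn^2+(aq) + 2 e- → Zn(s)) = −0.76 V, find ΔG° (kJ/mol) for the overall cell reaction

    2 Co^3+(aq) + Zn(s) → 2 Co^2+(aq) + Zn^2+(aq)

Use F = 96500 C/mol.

In the reaction as written Co^3+(aq) is reduced, so the Co³⁺/Co²⁺ couple is the cathode and Zn²⁺/Zn is the anode.
E°cell = +1.81 − (−0.76) = +2.57 V; balancing electrons gives n = 2.
ΔG° = −nFE°cell = −(2)(96500)(+2.57) J/mol = −496 kJ/mol.

−496 kJ/mol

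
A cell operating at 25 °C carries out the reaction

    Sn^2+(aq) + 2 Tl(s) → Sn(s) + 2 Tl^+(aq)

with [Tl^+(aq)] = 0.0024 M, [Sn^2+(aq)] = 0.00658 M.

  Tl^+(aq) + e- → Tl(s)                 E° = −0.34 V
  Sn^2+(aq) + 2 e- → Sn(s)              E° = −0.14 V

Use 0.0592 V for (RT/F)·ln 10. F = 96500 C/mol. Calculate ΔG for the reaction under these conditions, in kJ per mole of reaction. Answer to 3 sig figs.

−56.1 kJ/mol

E°cell = −0.14 − (−0.34) = +0.20 V; the balanced reaction transfers n = 2 electrons.
The reaction quotient is [Tl^+(aq)]^2 / [Sn^2+(aq)] = 0.000875; by Nernst, E = +0.20 − (0.0592/2)(−3.058) = +0.2905 V.
Finally ΔG = −nFE = −(2)(96500 C/mol)(+0.2905 V) = −56.1 kJ/mol.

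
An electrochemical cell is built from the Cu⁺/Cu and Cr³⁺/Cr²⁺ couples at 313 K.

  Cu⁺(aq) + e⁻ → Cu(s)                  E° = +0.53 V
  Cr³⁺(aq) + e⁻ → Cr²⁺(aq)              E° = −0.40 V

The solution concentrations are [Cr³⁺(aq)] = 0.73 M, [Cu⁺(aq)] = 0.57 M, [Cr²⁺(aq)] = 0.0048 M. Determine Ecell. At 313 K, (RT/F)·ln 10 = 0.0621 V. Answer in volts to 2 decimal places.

+0.78 V

Since E°(Cu⁺/Cu) > E°(Cr³⁺/Cr²⁺), Cu⁺/Cu serves as the cathode.
E°cell = E°cat − E°an = +0.53 − (−0.40) = +0.93 V; n = 1.
The balanced reaction is Cu⁺(aq) + Cr²⁺(aq) → Cu(s) + Cr³⁺(aq), so Q = [Cr³⁺(aq)] / ([Cu⁺(aq)]·[Cr²⁺(aq)]) = 267 and log Q = 2.426.
By the Nernst equation, E = +0.93 − (0.0621/1)·(2.426) = +0.78 V.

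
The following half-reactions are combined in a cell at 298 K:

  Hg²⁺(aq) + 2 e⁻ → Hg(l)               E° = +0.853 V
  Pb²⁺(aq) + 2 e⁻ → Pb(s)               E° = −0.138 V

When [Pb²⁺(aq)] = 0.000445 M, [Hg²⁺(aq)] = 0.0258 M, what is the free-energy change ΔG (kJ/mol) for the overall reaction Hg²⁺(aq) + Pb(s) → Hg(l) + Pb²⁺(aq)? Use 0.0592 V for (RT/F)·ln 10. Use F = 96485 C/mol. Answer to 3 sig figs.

−201 kJ/mol

With Hg²⁺/Hg reduced at the cathode, E°cell = +0.853 − (−0.138) = +0.991 V and n = 2.
The reaction quotient is [Pb²⁺(aq)] / [Hg²⁺(aq)] = 0.0172; by Nernst, E = +0.991 − (0.0592/2)(−1.763) = +1.0432 V.
Then ΔG = −nFE = −2 × 96485 × +1.0432 J/mol = −201 kJ/mol.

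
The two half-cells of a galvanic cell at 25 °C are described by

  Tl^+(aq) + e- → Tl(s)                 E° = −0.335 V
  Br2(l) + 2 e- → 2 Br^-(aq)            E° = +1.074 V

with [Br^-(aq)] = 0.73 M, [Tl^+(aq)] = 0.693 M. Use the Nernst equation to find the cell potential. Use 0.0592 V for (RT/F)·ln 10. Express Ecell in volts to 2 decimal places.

+1.43 V

Since E°(Br₂/Br⁻) > E°(Tl⁺/Tl), Br₂/Br⁻ serves as the cathode.
E°cell = +1.074 − (−0.335) = +1.409 V, with n = 2 electrons transferred.
For the overall reaction Br2(l) + 2 Tl(s) → 2 Br^-(aq) + 2 Tl^+(aq), Q = [Br^-(aq)]^2·[Tl^+(aq)]^2 = 0.256, giving log Q = −0.592.
By the Nernst equation, E = +1.409 − (0.0592/2)·(−0.592) = +1.43 V.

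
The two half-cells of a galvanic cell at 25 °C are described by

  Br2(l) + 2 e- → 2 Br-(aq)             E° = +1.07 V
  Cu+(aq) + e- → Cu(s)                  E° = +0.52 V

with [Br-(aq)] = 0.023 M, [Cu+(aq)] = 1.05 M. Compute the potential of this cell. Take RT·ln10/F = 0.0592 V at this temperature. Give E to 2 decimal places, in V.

Since E°(Br₂/Br⁻) > E°(Cu⁺/Cu), Br₂/Br⁻ serves as the cathode.
E°cell = +1.07 − (+0.52) = +0.55 V, with n = 2 electrons transferred.
For the overall reaction Br2(l) + 2 Cu(s) → 2 Br-(aq) + 2 Cu+(aq), Q = [Br-(aq)]^2·[Cu+(aq)]^2 = 0.000583, giving log Q = −3.234.
E = E° − (0.0592/n)·log Q = +0.55 − (0.0592/2)(−3.234) = +0.65 V.

+0.65 V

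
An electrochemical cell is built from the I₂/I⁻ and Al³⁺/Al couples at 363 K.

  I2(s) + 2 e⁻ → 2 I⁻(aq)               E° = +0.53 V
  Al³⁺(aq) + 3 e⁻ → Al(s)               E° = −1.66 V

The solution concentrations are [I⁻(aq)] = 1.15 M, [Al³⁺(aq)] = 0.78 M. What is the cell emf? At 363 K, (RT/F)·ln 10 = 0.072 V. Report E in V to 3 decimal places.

+2.188 V

I₂/I⁻ is reduced (cathode, E° = +0.53 V) and Al³⁺/Al is oxidized (anode).
E°cell = E°cat − E°an = +0.53 − (−1.66) = +2.19 V; n = 6.
The balanced reaction is 3 I2(s) + 2 Al(s) → 6 I⁻(aq) + 2 Al³⁺(aq), so Q = [I⁻(aq)]^6·[Al³⁺(aq)]^2 = 1.41 and log Q = 0.148.
Applying E = E° − (RT ln10/nF)·log Q gives +2.19 − (0.072/6)(0.148) = +2.188 V.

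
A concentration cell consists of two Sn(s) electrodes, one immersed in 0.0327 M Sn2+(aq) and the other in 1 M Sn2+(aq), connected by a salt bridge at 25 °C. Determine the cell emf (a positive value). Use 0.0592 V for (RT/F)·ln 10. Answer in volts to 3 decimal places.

For a concentration cell E°cell = 0, since both electrodes use the same couple.
The compartment with the higher Sn2+(aq) concentration (1 M) acts as the cathode; ions are reduced there and produced at the dilute (0.0327 M) anode.
With n = 2, Ecell = −(0.0592/2)·log([dilute]/[conc]) = −(0.0592/2)·log(0.0327/1) = +0.044 V.

0.044 V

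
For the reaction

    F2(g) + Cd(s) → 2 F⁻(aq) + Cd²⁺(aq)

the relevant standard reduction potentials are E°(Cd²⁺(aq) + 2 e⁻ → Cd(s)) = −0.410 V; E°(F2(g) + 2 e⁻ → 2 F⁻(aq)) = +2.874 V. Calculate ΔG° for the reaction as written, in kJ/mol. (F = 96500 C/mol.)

In the reaction as written F2(g) is reduced, so the F₂/F⁻ couple is the cathode and Cd²⁺/Cd is the anode.
E°cell = +2.874 − (−0.410) = +3.284 V; balancing electrons gives n = 2.
ΔG° = −nFE°cell = −(2)(96500)(+3.284) J/mol = −634 kJ/mol.

−634 kJ/mol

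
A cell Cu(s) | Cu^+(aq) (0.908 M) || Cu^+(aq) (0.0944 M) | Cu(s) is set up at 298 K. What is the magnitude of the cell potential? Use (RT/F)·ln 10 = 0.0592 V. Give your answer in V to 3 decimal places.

For a concentration cell E°cell = 0, since both electrodes use the same couple.
The compartment with the higher Cu^+(aq) concentration (0.908 M) acts as the cathode; ions are reduced there and produced at the dilute (0.0944 M) anode.
With n = 1, Ecell = −(0.0592/1)·log([dilute]/[conc]) = −(0.0592/1)·log(0.0944/0.908) = +0.058 V.

0.058 V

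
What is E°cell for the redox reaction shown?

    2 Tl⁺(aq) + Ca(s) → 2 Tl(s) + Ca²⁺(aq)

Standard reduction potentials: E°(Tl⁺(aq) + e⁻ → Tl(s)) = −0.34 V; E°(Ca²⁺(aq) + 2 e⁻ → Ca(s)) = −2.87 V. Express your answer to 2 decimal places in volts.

In the reaction as written, Tl⁺(aq) is reduced (cathode) and Ca²⁺(aq) is produced by oxidation at the anode.
E°cell = E°(cathode) − E°(anode) = −0.34 − (−2.87) = +2.53 V.

+2.53 V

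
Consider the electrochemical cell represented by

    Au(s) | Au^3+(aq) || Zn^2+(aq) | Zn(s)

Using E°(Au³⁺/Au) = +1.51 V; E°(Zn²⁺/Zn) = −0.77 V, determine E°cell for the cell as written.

−2.28 V

By convention the left-hand electrode in cell notation is the anode (oxidation) and the right-hand electrode is the cathode (reduction).
E°cell = E°(right) − E°(left) = −0.77 − (+1.51) = −2.28 V.
The negative sign shows that, as written, the cell would require an external voltage to drive the reaction.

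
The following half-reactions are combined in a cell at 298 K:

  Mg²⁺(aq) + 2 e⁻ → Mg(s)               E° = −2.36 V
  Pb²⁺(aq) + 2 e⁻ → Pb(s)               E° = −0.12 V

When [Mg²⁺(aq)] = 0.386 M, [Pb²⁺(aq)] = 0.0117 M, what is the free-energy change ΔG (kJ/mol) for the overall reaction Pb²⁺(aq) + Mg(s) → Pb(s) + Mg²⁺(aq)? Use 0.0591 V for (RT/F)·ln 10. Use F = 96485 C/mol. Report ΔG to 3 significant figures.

With Pb²⁺/Pb reduced at the cathode, E°cell = −0.12 − (−2.36) = +2.24 V and n = 2.
The reaction quotient is [Mg²⁺(aq)] / [Pb²⁺(aq)] = 33; by Nernst, E = +2.24 − (0.0591/2)(1.518) = +2.1951 V.
Then ΔG = −nFE = −2 × 96485 × +2.1951 J/mol = −424 kJ/mol.

−424 kJ/mol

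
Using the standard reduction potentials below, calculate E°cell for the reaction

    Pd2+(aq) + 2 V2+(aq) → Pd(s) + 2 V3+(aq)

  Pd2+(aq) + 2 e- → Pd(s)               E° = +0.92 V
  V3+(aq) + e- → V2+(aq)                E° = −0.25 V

+1.17 V

In the reaction as written, Pd2+(aq) is reduced (cathode) and V3+(aq) is produced by oxidation at the anode.
E°cell = E°(cathode) − E°(anode) = +0.92 − (−0.25) = +1.17 V.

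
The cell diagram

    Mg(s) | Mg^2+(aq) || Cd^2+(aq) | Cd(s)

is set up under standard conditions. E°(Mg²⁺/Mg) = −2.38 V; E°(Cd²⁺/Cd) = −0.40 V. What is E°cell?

By convention the left-hand electrode in cell notation is the anode (oxidation) and the right-hand electrode is the cathode (reduction).
E°cell = E°(right) − E°(left) = −0.40 − (−2.38) = +1.98 V.

+1.98 V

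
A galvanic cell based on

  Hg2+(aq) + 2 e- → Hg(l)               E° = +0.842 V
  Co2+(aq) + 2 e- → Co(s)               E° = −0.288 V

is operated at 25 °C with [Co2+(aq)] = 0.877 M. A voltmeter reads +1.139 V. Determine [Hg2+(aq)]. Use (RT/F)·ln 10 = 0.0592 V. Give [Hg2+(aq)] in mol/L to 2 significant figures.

1.8 M

The Hg²⁺/Hg couple has the larger reduction potential, so it is the cathode: E°cell = +0.842 − (−0.288) = +1.130 V and n = 2.
Since E = E° − (0.0592/n)·log Q, log Q = n(E° − E)/0.0592 = −0.304.
The balanced reaction is Hg2+(aq) + Co(s) → Hg(l) + Co2+(aq), so Q = [Co2+(aq)] / [Hg2+(aq)].
Solving for the unknown gives log [Hg2+(aq)] = 0.247, so [Hg2+(aq)] ≈ 1.8 M.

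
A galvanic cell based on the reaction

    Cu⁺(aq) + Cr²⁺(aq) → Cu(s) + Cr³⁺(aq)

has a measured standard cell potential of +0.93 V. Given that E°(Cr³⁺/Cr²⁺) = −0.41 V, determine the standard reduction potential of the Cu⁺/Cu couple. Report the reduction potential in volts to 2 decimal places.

In the reaction as written the Cu⁺/Cu couple is reduced (cathode) and Cr³⁺/Cr²⁺ is oxidized (anode), so E°cell = E°(Cu⁺/Cu) − E°(Cr³⁺/Cr²⁺).
E°(Cu⁺/Cu) = E°cell + E°(anode) = +0.93 + (−0.41) = +0.52 V.

+0.52 V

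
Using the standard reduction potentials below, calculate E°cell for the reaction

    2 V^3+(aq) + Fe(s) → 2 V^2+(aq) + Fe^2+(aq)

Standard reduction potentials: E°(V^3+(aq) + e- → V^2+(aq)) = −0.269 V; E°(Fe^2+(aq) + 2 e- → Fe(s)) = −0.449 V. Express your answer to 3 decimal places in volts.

In the reaction as written, V^3+(aq) is reduced (cathode) and Fe^2+(aq) is produced by oxidation at the anode.
E°cell = E°(cathode) − E°(anode) = −0.269 − (−0.449) = +0.180 V.
The positive value indicates the reaction is spontaneous as written.

+0.180 V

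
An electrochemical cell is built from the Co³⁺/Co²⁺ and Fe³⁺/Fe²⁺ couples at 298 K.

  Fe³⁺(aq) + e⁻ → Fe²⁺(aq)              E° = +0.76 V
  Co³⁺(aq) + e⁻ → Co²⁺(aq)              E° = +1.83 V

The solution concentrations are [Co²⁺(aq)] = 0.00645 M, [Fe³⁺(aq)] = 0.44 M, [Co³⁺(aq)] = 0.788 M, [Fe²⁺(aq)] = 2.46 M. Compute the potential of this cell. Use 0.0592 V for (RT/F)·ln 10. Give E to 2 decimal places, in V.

Since E°(Co³⁺/Co²⁺) > E°(Fe³⁺/Fe²⁺), Co³⁺/Co²⁺ serves as the cathode.
The standard potential is +1.83 − (+0.76) = +1.07 V and the balanced reaction transfers n = 1 electron.
For the overall reaction Co³⁺(aq) + Fe²⁺(aq) → Co²⁺(aq) + Fe³⁺(aq), Q = ([Co²⁺(aq)]·[Fe³⁺(aq)]) / ([Co³⁺(aq)]·[Fe²⁺(aq)]) = 0.00146, giving log Q = −2.834.
E = E° − (0.0592/n)·log Q = +1.07 − (0.0592/1)(−2.834) = +1.24 V.

+1.24 V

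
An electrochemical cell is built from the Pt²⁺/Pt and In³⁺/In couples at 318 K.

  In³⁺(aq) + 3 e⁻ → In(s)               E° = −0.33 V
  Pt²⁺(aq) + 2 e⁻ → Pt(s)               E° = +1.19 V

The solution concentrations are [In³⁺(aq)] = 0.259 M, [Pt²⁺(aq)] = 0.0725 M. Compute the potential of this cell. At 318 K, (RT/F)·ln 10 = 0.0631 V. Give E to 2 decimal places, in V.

The Pt²⁺/Pt couple has the more positive E°, so it is the cathode; In³⁺/In is the anode.
The standard potential is +1.19 − (−0.33) = +1.52 V and the balanced reaction transfers n = 6 electrons.
For the overall reaction 3 Pt²⁺(aq) + 2 In(s) → 3 Pt(s) + 2 In³⁺(aq), Q = [In³⁺(aq)]^2 / [Pt²⁺(aq)]^3 = 176, giving log Q = 2.246.
E = E° − (0.0631/n)·log Q = +1.52 − (0.0631/6)(2.246) = +1.50 V.

+1.50 V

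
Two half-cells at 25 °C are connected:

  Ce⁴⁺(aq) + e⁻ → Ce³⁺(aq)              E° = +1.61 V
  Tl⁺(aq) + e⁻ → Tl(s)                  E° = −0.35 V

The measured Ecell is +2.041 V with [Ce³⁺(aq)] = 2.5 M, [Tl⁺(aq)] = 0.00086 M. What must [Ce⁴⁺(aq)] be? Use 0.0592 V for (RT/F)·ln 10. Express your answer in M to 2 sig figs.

The Ce⁴⁺/Ce³⁺ couple has the larger reduction potential, so it is the cathode: E°cell = +1.61 − (−0.35) = +1.96 V and n = 1.
Rearranging E = E° − (0.0592/n)·log Q gives log Q = 1(+1.96 − (+2.041))/0.0592 = −1.368.
Balancing electrons gives Ce⁴⁺(aq) + Tl(s) → Ce³⁺(aq) + Tl⁺(aq); thus Q = ([Ce³⁺(aq)]·[Tl⁺(aq)]) / [Ce⁴⁺(aq)].
Solving for the unknown gives log [Ce⁴⁺(aq)] = −1.300, so [Ce⁴⁺(aq)] ≈ 0.050 M.

0.050 M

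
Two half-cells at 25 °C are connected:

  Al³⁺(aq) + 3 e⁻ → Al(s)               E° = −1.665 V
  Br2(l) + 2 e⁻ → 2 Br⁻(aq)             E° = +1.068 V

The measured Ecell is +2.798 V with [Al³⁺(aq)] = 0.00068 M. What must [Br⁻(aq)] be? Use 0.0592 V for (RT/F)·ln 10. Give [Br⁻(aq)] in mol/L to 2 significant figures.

0.91 M

With Br₂/Br⁻ at the cathode and Al³⁺/Al at the anode, E°cell = +1.068 − (−1.665) = +2.733 V (n = 6).
From the Nernst equation, log Q = n(E° − E)/0.0592 = 6·(+2.733 − (+2.798))/0.0592 = −6.588.
For 3 Br2(l) + 2 Al(s) → 6 Br⁻(aq) + 2 Al³⁺(aq), the reaction quotient is Q = [Br⁻(aq)]^6·[Al³⁺(aq)]^2.
Substituting the known concentrations and solving, log [Br⁻(aq)] = −0.042 and [Br⁻(aq)] = 0.91 M.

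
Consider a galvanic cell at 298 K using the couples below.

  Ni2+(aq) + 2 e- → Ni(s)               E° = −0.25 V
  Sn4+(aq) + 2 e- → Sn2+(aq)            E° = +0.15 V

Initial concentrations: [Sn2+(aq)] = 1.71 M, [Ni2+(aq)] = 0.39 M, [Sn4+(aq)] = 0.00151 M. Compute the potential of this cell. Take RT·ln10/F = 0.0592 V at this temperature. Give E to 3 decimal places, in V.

Sn⁴⁺/Sn²⁺ is reduced (cathode, E° = +0.15 V) and Ni²⁺/Ni is oxidized (anode).
E°cell = +0.15 − (−0.25) = +0.40 V, with n = 2 electrons transferred.
The balanced reaction is Sn4+(aq) + Ni(s) → Sn2+(aq) + Ni2+(aq), so Q = ([Sn2+(aq)]·[Ni2+(aq)]) / [Sn4+(aq)] = 442 and log Q = 2.645.
E = E° − (0.0592/n)·log Q = +0.40 − (0.0592/2)(2.645) = +0.322 V.

+0.322 V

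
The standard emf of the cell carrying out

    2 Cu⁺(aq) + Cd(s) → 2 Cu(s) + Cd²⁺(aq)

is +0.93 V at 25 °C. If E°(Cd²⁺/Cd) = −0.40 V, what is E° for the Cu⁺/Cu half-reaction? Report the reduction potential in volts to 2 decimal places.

In the reaction as written the Cu⁺/Cu couple is reduced (cathode) and Cd²⁺/Cd is oxidized (anode), so E°cell = E°(Cu⁺/Cu) − E°(Cd²⁺/Cd).
E°(Cu⁺/Cu) = E°cell + E°(anode) = +0.93 + (−0.40) = +0.53 V.

+0.53 V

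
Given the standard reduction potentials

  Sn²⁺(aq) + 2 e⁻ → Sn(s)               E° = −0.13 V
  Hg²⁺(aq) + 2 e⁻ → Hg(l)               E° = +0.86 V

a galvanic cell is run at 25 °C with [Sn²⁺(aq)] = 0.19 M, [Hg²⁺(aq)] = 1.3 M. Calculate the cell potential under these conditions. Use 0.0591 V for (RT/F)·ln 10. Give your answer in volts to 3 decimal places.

+1.015 V

Hg²⁺/Hg is reduced (cathode, E° = +0.86 V) and Sn²⁺/Sn is oxidized (anode).
E°cell = E°cat − E°an = +0.86 − (−0.13) = +0.99 V; n = 2.
Balancing gives Hg²⁺(aq) + Sn(s) → Hg(l) + Sn²⁺(aq); hence Q = [Sn²⁺(aq)] / [Hg²⁺(aq)] = 0.146 (log Q = −0.835).
Applying E = E° − (RT ln10/nF)·log Q gives +0.99 − (0.0591/2)(−0.835) = +1.015 V.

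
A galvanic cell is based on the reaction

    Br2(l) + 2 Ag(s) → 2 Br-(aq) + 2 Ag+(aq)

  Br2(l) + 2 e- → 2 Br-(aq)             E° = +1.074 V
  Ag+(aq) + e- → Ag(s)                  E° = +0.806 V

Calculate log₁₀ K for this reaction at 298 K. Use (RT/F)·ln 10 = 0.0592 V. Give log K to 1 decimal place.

The Br₂/Br⁻ couple is reduced (cathode); E°cell = +1.074 − (+0.806) = +0.268 V with n = 2.
At equilibrium E = 0, so log K = nE°cell / 0.0592 = (2)(+0.268) / 0.0592 = 9.1.

log K = 9.1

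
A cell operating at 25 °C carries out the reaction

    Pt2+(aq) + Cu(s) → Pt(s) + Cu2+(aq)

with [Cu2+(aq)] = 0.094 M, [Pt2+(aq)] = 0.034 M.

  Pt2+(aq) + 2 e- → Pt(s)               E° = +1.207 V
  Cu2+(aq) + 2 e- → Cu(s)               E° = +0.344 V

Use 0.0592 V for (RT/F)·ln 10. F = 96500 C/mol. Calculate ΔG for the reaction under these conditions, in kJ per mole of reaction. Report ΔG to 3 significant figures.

E°cell = +1.207 − (+0.344) = +0.863 V; the balanced reaction transfers n = 2 electrons.
Here Q = [Cu2+(aq)] / [Pt2+(aq)] = 2.76 (log Q = 0.442), giving E = +0.863 − (0.0592/2)·(0.442) = +0.8499 V.
Then ΔG = −nFE = −2 × 96500 × +0.8499 J/mol = −164 kJ/mol.

−164 kJ/mol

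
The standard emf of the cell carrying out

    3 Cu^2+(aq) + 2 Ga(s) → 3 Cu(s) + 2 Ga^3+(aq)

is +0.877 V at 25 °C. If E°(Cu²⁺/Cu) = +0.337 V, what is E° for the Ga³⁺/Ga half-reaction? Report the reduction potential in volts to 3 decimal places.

−0.540 V

In the reaction as written the Cu²⁺/Cu couple is reduced (cathode) and Ga³⁺/Ga is oxidized (anode), so E°cell = E°(Cu²⁺/Cu) − E°(Ga³⁺/Ga).
E°(Ga³⁺/Ga) = E°(cathode) − E°cell = +0.337 − (+0.877) = −0.540 V.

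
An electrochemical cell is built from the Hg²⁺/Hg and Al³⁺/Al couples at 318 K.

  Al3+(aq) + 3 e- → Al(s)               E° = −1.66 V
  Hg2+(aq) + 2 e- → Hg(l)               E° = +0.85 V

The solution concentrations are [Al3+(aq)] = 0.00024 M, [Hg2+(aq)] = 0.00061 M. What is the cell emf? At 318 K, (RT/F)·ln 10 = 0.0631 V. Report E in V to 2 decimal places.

+2.48 V

Hg²⁺/Hg is reduced (cathode, E° = +0.85 V) and Al³⁺/Al is oxidized (anode).
The standard potential is +0.85 − (−1.66) = +2.51 V and the balanced reaction transfers n = 6 electrons.
Balancing gives 3 Hg2+(aq) + 2 Al(s) → 3 Hg(l) + 2 Al3+(aq); hence Q = [Al3+(aq)]^2 / [Hg2+(aq)]^3 = 254 (log Q = 2.404).
Applying E = E° − (RT ln10/nF)·log Q gives +2.51 − (0.0631/6)(2.404) = +2.48 V.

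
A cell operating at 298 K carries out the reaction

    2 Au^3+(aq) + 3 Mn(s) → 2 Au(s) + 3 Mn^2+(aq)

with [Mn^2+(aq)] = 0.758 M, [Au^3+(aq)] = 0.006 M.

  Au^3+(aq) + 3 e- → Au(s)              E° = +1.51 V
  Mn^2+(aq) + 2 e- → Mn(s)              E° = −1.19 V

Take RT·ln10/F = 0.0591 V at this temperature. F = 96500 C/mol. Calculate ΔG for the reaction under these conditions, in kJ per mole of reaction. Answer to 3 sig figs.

The standard cell potential is +1.51 − (−1.19) = +2.70 V, with n = 6 electrons in the balanced equation.
Here Q = [Mn^2+(aq)]^3 / [Au^3+(aq)]^2 = 1.21×10^4 (log Q = 4.083), giving E = +2.70 − (0.0591/6)·(4.083) = +2.6598 V.
ΔG = −nFE = −(6)(96500)(+2.6598) J/mol = −1540 kJ/mol.

−1540 kJ/mol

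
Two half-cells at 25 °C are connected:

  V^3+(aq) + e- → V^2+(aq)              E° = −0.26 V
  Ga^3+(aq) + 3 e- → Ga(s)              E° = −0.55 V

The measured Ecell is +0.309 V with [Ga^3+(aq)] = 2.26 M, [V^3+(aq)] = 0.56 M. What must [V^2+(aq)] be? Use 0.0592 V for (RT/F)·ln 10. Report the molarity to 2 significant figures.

V³⁺/V²⁺ is the cathode (higher E°); E°cell = −0.26 − (−0.55) = +0.29 V with n = 3.
Since E = E° − (0.0592/n)·log Q, log Q = n(E° − E)/0.0592 = −0.963.
Balancing electrons gives 3 V^3+(aq) + Ga(s) → 3 V^2+(aq) + Ga^3+(aq); thus Q = ([V^2+(aq)]^3·[Ga^3+(aq)]) / [V^3+(aq)]^3.
Isolating [V^2+(aq)] in Q = 10^{−0.963} yields log [V^2+(aq)] = −0.691, i.e. 0.20 M.

0.20 M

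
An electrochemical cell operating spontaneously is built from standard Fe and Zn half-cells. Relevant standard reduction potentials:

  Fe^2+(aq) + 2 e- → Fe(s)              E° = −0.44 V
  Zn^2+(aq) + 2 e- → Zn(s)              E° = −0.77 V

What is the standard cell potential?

+0.33 V

The Fe²⁺/Fe couple has the higher E°, so Fe ion is reduced (cathode) and Zn is oxidized (anode).
E°cell = E°(cathode) − E°(anode) = −0.44 − (−0.77) = +0.33 V.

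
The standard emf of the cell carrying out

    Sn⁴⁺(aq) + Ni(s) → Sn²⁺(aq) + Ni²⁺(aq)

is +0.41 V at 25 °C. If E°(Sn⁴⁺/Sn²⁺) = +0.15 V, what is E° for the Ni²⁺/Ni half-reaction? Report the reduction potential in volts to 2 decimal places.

−0.26 V

In the reaction as written the Sn⁴⁺/Sn²⁺ couple is reduced (cathode) and Ni²⁺/Ni is oxidized (anode), so E°cell = E°(Sn⁴⁺/Sn²⁺) − E°(Ni²⁺/Ni).
E°(Ni²⁺/Ni) = E°(cathode) − E°cell = +0.15 − (+0.41) = −0.26 V.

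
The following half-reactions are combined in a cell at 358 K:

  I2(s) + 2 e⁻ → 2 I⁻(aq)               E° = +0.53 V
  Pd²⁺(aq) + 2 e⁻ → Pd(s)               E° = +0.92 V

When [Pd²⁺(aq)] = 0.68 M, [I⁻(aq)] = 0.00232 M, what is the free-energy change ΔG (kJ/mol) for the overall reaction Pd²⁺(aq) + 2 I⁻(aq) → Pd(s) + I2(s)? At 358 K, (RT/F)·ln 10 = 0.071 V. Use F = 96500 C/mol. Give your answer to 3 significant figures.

−38.0 kJ/mol

The standard cell potential is +0.92 − (+0.53) = +0.39 V, with n = 2 electrons in the balanced equation.
The reaction quotient is 1 / ([Pd²⁺(aq)]·[I⁻(aq)]^2) = 2.73×10^5; by Nernst, E = +0.39 − (0.071/2)(5.437) = +0.1970 V.
Finally ΔG = −nFE = −(2)(96500 C/mol)(+0.1970 V) = −38.0 kJ/mol.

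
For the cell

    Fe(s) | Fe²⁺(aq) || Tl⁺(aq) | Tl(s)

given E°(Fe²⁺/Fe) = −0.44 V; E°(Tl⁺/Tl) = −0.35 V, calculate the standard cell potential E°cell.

By convention the left-hand electrode in cell notation is the anode (oxidation) and the right-hand electrode is the cathode (reduction).
E°cell = E°(right) − E°(left) = −0.35 − (−0.44) = +0.09 V.

+0.09 V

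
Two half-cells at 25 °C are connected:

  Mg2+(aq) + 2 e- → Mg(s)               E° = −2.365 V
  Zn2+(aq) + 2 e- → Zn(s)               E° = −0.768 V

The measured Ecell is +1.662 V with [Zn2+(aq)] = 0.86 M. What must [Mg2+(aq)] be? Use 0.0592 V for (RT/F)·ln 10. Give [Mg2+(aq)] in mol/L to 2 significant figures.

Zn²⁺/Zn is the cathode (higher E°); E°cell = −0.768 − (−2.365) = +1.597 V with n = 2.
Rearranging E = E° − (0.0592/n)·log Q gives log Q = 2(+1.597 − (+1.662))/0.0592 = −2.196.
For Zn2+(aq) + Mg(s) → Zn(s) + Mg2+(aq), the reaction quotient is Q = [Mg2+(aq)] / [Zn2+(aq)].
Solving for the unknown gives log [Mg2+(aq)] = −2.262, so [Mg2+(aq)] ≈ 0.0055 M.

0.0055 M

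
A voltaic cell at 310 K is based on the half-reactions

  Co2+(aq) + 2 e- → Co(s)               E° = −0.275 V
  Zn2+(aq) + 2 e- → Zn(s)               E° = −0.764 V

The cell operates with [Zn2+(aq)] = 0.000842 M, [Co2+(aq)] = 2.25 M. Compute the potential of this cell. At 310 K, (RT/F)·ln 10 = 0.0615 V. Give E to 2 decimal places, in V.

The Co²⁺/Co couple has the more positive E°, so it is the cathode; Zn²⁺/Zn is the anode.
E°cell = E°cat − E°an = −0.275 − (−0.764) = +0.489 V; n = 2.
Balancing gives Co2+(aq) + Zn(s) → Co(s) + Zn2+(aq); hence Q = [Zn2+(aq)] / [Co2+(aq)] = 0.000374 (log Q = −3.427).
Applying E = E° − (RT ln10/nF)·log Q gives +0.489 − (0.0615/2)(−3.427) = +0.59 V.

+0.59 V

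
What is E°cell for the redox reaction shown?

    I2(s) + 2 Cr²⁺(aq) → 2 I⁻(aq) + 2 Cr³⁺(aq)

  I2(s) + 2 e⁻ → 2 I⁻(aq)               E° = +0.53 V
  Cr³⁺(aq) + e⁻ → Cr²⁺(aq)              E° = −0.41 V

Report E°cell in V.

I2(s) gains electrons, so the I₂/I⁻ couple is the cathode; the Cr³⁺/Cr²⁺ couple is the anode.
E°cell = E°(cathode) − E°(anode) = +0.53 − (−0.41) = +0.94 V.
The positive value indicates the reaction is spontaneous as written.

+0.94 V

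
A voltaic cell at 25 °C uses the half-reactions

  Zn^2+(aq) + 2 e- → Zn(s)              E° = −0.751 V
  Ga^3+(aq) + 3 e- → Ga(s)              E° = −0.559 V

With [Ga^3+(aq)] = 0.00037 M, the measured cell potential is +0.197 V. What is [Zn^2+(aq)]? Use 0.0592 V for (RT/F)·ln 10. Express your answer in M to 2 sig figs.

0.0035 M

The Ga³⁺/Ga couple has the larger reduction potential, so it is the cathode: E°cell = −0.559 − (−0.751) = +0.192 V and n = 6.
From the Nernst equation, log Q = n(E° − E)/0.0592 = 6·(+0.192 − (+0.197))/0.0592 = −0.507.
For 2 Ga^3+(aq) + 3 Zn(s) → 2 Ga(s) + 3 Zn^2+(aq), the reaction quotient is Q = [Zn^2+(aq)]^3 / [Ga^3+(aq)]^2.
Solving for the unknown gives log [Zn^2+(aq)] = −2.457, so [Zn^2+(aq)] ≈ 0.0035 M.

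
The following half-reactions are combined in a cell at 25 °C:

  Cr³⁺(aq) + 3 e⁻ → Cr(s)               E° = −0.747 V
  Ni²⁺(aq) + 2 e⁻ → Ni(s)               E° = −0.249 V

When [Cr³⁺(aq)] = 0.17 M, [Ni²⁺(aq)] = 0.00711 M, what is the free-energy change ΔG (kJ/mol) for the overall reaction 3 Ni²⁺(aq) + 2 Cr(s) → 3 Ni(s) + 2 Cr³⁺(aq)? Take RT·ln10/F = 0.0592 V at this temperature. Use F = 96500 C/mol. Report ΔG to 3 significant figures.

−260 kJ/mol

E°cell = −0.249 − (−0.747) = +0.498 V; the balanced reaction transfers n = 6 electrons.
Here Q = [Cr³⁺(aq)]^2 / [Ni²⁺(aq)]^3 = 8.04×10^4 (log Q = 4.905), giving E = +0.498 − (0.0592/6)·(4.905) = +0.4496 V.
Finally ΔG = −nFE = −(6)(96500 C/mol)(+0.4496 V) = −260 kJ/mol.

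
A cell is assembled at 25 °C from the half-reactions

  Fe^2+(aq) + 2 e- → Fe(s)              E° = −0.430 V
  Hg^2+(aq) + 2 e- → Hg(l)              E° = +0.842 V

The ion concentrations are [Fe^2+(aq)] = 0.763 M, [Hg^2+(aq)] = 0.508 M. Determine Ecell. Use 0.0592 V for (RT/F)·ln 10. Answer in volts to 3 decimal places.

The Hg²⁺/Hg couple has the more positive E°, so it is the cathode; Fe²⁺/Fe is the anode.
The standard potential is +0.842 − (−0.430) = +1.272 V and the balanced reaction transfers n = 2 electrons.
The balanced reaction is Hg^2+(aq) + Fe(s) → Hg(l) + Fe^2+(aq), so Q = [Fe^2+(aq)] / [Hg^2+(aq)] = 1.5 and log Q = 0.177.
Applying E = E° − (RT ln10/nF)·log Q gives +1.272 − (0.0592/2)(0.177) = +1.267 V.

+1.267 V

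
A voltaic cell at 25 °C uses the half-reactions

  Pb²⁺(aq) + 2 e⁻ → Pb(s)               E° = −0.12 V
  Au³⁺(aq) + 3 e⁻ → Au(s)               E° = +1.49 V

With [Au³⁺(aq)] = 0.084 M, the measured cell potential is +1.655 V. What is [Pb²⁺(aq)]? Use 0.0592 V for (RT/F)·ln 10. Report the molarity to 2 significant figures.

0.0058 M

With Au³⁺/Au at the cathode and Pb²⁺/Pb at the anode, E°cell = +1.49 − (−0.12) = +1.61 V (n = 6).
Since E = E° − (0.0592/n)·log Q, log Q = n(E° − E)/0.0592 = −4.561.
Balancing electrons gives 2 Au³⁺(aq) + 3 Pb(s) → 2 Au(s) + 3 Pb²⁺(aq); thus Q = [Pb²⁺(aq)]^3 / [Au³⁺(aq)]^2.
Substituting the known concentrations and solving, log [Pb²⁺(aq)] = −2.237 and [Pb²⁺(aq)] = 0.0058 M.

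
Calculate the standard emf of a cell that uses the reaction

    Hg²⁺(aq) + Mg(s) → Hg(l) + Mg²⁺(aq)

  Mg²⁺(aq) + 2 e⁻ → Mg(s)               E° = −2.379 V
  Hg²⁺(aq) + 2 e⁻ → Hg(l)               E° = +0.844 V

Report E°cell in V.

In the reaction as written, Hg²⁺(aq) is reduced (cathode) and Mg²⁺(aq) is produced by oxidation at the anode.
E°cell = E°(cathode) − E°(anode) = +0.844 − (−2.379) = +3.223 V.

+3.223 V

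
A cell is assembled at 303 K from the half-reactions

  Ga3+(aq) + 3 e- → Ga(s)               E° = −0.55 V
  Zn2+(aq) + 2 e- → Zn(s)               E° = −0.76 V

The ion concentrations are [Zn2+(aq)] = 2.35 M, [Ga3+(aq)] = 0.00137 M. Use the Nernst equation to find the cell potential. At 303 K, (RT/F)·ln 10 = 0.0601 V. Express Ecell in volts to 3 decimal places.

+0.141 V

The Ga³⁺/Ga couple has the more positive E°, so it is the cathode; Zn²⁺/Zn is the anode.
E°cell = E°cat − E°an = −0.55 − (−0.76) = +0.21 V; n = 6.
Balancing gives 2 Ga3+(aq) + 3 Zn(s) → 2 Ga(s) + 3 Zn2+(aq); hence Q = [Zn2+(aq)]^3 / [Ga3+(aq)]^2 = 6.91×10^6 (log Q = 6.840).
Applying E = E° − (RT ln10/nF)·log Q gives +0.21 − (0.0601/6)(6.840) = +0.141 V.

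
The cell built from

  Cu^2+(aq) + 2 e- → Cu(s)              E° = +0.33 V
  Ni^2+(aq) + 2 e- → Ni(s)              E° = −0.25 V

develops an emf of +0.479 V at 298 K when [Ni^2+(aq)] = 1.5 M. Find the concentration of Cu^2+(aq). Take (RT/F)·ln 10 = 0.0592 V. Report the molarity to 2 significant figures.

0.00058 M

The Cu²⁺/Cu couple has the larger reduction potential, so it is the cathode: E°cell = +0.33 − (−0.25) = +0.58 V and n = 2.
Rearranging E = E° − (0.0592/n)·log Q gives log Q = 2(+0.58 − (+0.479))/0.0592 = 3.412.
Balancing electrons gives Cu^2+(aq) + Ni(s) → Cu(s) + Ni^2+(aq); thus Q = [Ni^2+(aq)] / [Cu^2+(aq)].
Solving for the unknown gives log [Cu^2+(aq)] = −3.236, so [Cu^2+(aq)] ≈ 0.00058 M.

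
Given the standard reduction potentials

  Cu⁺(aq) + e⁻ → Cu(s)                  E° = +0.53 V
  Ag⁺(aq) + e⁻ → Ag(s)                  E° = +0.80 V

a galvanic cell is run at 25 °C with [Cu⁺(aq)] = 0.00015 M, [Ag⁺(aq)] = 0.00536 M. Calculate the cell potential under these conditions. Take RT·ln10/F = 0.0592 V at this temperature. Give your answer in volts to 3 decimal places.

Since E°(Ag⁺/Ag) > E°(Cu⁺/Cu), Ag⁺/Ag serves as the cathode.
The standard potential is +0.80 − (+0.53) = +0.27 V and the balanced reaction transfers n = 1 electron.
Balancing gives Ag⁺(aq) + Cu(s) → Ag(s) + Cu⁺(aq); hence Q = [Cu⁺(aq)] / [Ag⁺(aq)] = 0.028 (log Q = −1.553).
By the Nernst equation, E = +0.27 − (0.0592/1)·(−1.553) = +0.362 V.

+0.362 V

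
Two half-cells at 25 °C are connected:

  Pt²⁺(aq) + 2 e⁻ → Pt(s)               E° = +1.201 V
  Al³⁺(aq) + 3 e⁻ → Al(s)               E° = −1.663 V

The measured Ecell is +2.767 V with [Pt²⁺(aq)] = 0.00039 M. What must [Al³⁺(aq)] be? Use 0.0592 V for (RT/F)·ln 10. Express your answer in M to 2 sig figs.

0.63 M

With Pt²⁺/Pt at the cathode and Al³⁺/Al at the anode, E°cell = +1.201 − (−1.663) = +2.864 V (n = 6).
From the Nernst equation, log Q = n(E° − E)/0.0592 = 6·(+2.864 − (+2.767))/0.0592 = 9.831.
For 3 Pt²⁺(aq) + 2 Al(s) → 3 Pt(s) + 2 Al³⁺(aq), the reaction quotient is Q = [Al³⁺(aq)]^2 / [Pt²⁺(aq)]^3.
Solving for the unknown gives log [Al³⁺(aq)] = −0.198, so [Al³⁺(aq)] ≈ 0.63 M.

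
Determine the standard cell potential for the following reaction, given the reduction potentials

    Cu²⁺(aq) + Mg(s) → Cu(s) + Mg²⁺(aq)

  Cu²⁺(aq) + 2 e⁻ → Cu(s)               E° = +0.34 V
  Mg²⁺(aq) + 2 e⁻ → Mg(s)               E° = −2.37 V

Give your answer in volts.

+2.71 V

In the reaction as written, Cu²⁺(aq) is reduced (cathode) and Mg²⁺(aq) is produced by oxidation at the anode.
E°cell = E°(cathode) − E°(anode) = +0.34 − (−2.37) = +2.71 V.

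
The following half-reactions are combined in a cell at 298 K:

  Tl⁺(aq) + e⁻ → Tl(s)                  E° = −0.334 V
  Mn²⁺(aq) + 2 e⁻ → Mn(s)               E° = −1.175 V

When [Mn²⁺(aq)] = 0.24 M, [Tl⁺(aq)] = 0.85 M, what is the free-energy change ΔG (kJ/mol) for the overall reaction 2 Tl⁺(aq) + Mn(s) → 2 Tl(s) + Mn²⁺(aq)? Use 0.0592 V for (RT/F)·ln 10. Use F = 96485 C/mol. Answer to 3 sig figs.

E°cell = −0.334 − (−1.175) = +0.841 V; the balanced reaction transfers n = 2 electrons.
Q = [Mn²⁺(aq)] / [Tl⁺(aq)]^2 = 0.332, so log Q = −0.479 and E = +0.841 − (0.0592/2)(−0.479) = +0.8552 V.
ΔG = −nFE = −(2)(96485)(+0.8552) J/mol = −165 kJ/mol.

−165 kJ/mol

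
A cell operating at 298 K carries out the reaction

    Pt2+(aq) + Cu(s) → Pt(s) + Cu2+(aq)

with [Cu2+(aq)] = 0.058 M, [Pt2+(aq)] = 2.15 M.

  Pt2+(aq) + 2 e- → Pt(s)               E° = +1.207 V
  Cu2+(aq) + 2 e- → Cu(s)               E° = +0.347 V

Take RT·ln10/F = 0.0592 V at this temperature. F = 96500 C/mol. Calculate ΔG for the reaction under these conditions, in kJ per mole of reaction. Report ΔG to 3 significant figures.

−175 kJ/mol

E°cell = +1.207 − (+0.347) = +0.860 V; the balanced reaction transfers n = 2 electrons.
The reaction quotient is [Cu2+(aq)] / [Pt2+(aq)] = 0.027; by Nernst, E = +0.860 − (0.0592/2)(−1.569) = +0.9064 V.
Then ΔG = −nFE = −2 × 96500 × +0.9064 J/mol = −175 kJ/mol.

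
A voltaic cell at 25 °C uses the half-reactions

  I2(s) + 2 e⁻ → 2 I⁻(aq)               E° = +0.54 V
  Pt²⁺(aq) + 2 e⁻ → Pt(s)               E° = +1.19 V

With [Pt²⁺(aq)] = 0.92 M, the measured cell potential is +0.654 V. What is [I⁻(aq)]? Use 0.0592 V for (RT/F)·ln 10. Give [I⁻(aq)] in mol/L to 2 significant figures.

The Pt²⁺/Pt couple has the larger reduction potential, so it is the cathode: E°cell = +1.19 − (+0.54) = +0.65 V and n = 2.
From the Nernst equation, log Q = n(E° − E)/0.0592 = 2·(+0.65 − (+0.654))/0.0592 = −0.135.
For Pt²⁺(aq) + 2 I⁻(aq) → Pt(s) + I2(s), the reaction quotient is Q = 1 / ([Pt²⁺(aq)]·[I⁻(aq)]^2).
Substituting the known concentrations and solving, log [I⁻(aq)] = 0.086 and [I⁻(aq)] = 1.2 M.

1.2 M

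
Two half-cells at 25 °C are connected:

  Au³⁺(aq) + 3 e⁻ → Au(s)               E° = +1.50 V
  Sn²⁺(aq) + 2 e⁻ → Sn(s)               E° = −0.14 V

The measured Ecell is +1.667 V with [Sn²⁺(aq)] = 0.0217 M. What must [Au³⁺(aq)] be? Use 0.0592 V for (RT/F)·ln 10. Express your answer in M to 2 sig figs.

0.075 M

Au³⁺/Au is the cathode (higher E°); E°cell = +1.50 − (−0.14) = +1.64 V with n = 6.
Rearranging E = E° − (0.0592/n)·log Q gives log Q = 6(+1.64 − (+1.667))/0.0592 = −2.736.
The balanced reaction is 2 Au³⁺(aq) + 3 Sn(s) → 2 Au(s) + 3 Sn²⁺(aq), so Q = [Sn²⁺(aq)]^3 / [Au³⁺(aq)]^2.
Substituting the known concentrations and solving, log [Au³⁺(aq)] = −1.127 and [Au³⁺(aq)] = 0.075 M.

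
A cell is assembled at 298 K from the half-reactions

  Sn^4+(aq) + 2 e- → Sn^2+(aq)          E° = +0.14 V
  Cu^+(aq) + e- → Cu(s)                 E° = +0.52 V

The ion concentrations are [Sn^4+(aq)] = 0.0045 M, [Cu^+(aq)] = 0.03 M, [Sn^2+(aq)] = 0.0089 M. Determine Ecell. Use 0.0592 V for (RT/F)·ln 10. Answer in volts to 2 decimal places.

Since E°(Cu⁺/Cu) > E°(Sn⁴⁺/Sn²⁺), Cu⁺/Cu serves as the cathode.
E°cell = E°cat − E°an = +0.52 − (+0.14) = +0.38 V; n = 2.
Balancing gives 2 Cu^+(aq) + Sn^2+(aq) → 2 Cu(s) + Sn^4+(aq); hence Q = [Sn^4+(aq)] / ([Cu^+(aq)]^2·[Sn^2+(aq)]) = 562 (log Q = 2.750).
Applying E = E° − (RT ln10/nF)·log Q gives +0.38 − (0.0592/2)(2.750) = +0.30 V.

+0.30 V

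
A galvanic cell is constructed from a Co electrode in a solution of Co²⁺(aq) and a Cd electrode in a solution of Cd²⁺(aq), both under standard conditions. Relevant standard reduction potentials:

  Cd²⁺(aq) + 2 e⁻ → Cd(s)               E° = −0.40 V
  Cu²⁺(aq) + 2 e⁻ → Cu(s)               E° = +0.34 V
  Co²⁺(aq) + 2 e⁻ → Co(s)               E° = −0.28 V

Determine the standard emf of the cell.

+0.12 V

Of the two couples in this cell, the one with the more positive reduction potential is reduced at the cathode: here that is Co²⁺/Co (−0.28 V); Cd²⁺/Cd (−0.40 V) is the anode.
E°cell = E°(cathode) − E°(anode) = −0.28 − (−0.40) = +0.12 V.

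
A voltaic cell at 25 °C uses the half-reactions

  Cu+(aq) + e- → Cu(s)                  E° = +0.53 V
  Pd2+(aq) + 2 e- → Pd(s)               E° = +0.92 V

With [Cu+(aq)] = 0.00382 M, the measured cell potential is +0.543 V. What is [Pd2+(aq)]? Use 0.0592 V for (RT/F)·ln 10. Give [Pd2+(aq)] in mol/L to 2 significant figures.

With Pd²⁺/Pd at the cathode and Cu⁺/Cu at the anode, E°cell = +0.92 − (+0.53) = +0.39 V (n = 2).
Rearranging E = E° − (0.0592/n)·log Q gives log Q = 2(+0.39 − (+0.543))/0.0592 = −5.169.
For Pd2+(aq) + 2 Cu(s) → Pd(s) + 2 Cu+(aq), the reaction quotient is Q = [Cu+(aq)]^2 / [Pd2+(aq)].
Solving for the unknown gives log [Pd2+(aq)] = 0.333, so [Pd2+(aq)] ≈ 2.2 M.

2.2 M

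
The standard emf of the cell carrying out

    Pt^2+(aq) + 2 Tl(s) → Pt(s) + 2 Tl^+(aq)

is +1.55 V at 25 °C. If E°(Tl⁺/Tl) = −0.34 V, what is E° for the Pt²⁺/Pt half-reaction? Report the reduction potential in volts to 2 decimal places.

+1.21 V

In the reaction as written the Pt²⁺/Pt couple is reduced (cathode) and Tl⁺/Tl is oxidized (anode), so E°cell = E°(Pt²⁺/Pt) − E°(Tl⁺/Tl).
E°(Pt²⁺/Pt) = E°cell + E°(anode) = +1.55 + (−0.34) = +1.21 V.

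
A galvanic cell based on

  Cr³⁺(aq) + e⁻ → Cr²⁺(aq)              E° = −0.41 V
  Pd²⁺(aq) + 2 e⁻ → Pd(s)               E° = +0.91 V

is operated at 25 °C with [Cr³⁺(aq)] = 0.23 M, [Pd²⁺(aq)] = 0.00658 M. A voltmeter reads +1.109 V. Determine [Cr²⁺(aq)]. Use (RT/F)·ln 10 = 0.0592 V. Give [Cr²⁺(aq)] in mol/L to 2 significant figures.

0.00077 M

With Pd²⁺/Pd at the cathode and Cr³⁺/Cr²⁺ at the anode, E°cell = +0.91 − (−0.41) = +1.32 V (n = 2).
From the Nernst equation, log Q = n(E° − E)/0.0592 = 2·(+1.32 − (+1.109))/0.0592 = 7.128.
Balancing electrons gives Pd²⁺(aq) + 2 Cr²⁺(aq) → Pd(s) + 2 Cr³⁺(aq); thus Q = [Cr³⁺(aq)]^2 / ([Pd²⁺(aq)]·[Cr²⁺(aq)]^2).
Solving for the unknown gives log [Cr²⁺(aq)] = −3.111, so [Cr²⁺(aq)] ≈ 0.00077 M.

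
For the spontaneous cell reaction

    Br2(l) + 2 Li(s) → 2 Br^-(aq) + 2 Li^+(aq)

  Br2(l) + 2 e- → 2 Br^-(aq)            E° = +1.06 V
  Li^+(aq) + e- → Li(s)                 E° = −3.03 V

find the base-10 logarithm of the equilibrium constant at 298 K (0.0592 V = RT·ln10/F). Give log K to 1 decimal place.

The Br₂/Br⁻ couple is reduced (cathode); E°cell = +1.06 − (−3.03) = +4.09 V with n = 2.
At equilibrium E = 0, so log K = nE°cell / 0.0592 = (2)(+4.09) / 0.0592 = 138.2.

log K = 138.2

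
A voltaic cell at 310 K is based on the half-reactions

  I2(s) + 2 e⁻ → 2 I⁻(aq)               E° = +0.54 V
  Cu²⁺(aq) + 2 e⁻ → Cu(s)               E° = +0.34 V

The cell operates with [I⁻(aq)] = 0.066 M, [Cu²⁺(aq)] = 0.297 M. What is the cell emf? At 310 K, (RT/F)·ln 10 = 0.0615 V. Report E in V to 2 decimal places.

I₂/I⁻ is reduced (cathode, E° = +0.54 V) and Cu²⁺/Cu is oxidized (anode).
E°cell = E°cat − E°an = +0.54 − (+0.34) = +0.20 V; n = 2.
The balanced reaction is I2(s) + Cu(s) → 2 I⁻(aq) + Cu²⁺(aq), so Q = [I⁻(aq)]^2·[Cu²⁺(aq)] = 0.00129 and log Q = −2.888.
By the Nernst equation, E = +0.20 − (0.0615/2)·(−2.888) = +0.29 V.

+0.29 V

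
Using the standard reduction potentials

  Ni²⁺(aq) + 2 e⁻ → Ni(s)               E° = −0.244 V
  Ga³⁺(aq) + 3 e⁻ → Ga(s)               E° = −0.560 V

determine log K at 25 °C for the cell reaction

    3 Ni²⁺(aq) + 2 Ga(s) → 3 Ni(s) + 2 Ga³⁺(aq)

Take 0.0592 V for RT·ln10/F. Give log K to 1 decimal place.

The Ni²⁺/Ni couple is reduced (cathode); E°cell = −0.244 − (−0.560) = +0.316 V with n = 6.
At equilibrium E = 0, so log K = nE°cell / 0.0592 = (6)(+0.316) / 0.0592 = 32.0.

log K = 32.0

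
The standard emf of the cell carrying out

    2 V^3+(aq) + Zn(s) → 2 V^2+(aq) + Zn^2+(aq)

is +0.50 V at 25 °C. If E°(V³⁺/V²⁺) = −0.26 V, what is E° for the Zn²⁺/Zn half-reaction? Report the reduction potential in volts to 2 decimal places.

−0.76 V

In the reaction as written the V³⁺/V²⁺ couple is reduced (cathode) and Zn²⁺/Zn is oxidized (anode), so E°cell = E°(V³⁺/V²⁺) − E°(Zn²⁺/Zn).
E°(Zn²⁺/Zn) = E°(cathode) − E°cell = −0.26 − (+0.50) = −0.76 V.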